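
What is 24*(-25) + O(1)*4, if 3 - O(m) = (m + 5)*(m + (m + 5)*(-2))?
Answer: -324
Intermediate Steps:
O(m) = 3 - (-10 - m)*(5 + m) (O(m) = 3 - (m + 5)*(m + (m + 5)*(-2)) = 3 - (5 + m)*(m + (5 + m)*(-2)) = 3 - (5 + m)*(m + (-10 - 2*m)) = 3 - (5 + m)*(-10 - m) = 3 - (-10 - m)*(5 + m))
24*(-25) + O(1)*4 = 24*(-25) + (53 + 1**2 + 15*1)*4 = -600 + (53 + 1 + 15)*4 = -600 + 69*4 = -600 + 276 = -324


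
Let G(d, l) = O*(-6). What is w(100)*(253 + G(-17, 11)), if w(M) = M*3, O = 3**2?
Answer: 59700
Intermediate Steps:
O = 9
G(d, l) = -54 (G(d, l) = 9*(-6) = -54)
w(M) = 3*M
w(100)*(253 + G(-17, 11)) = (3*100)*(253 - 54) = 300*199 = 59700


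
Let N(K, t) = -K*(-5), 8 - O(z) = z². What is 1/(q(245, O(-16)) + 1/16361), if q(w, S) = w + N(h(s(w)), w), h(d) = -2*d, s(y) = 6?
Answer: 16361/3026786 ≈ 0.0054054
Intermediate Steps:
O(z) = 8 - z²
N(K, t) = 5*K
q(w, S) = -60 + w (q(w, S) = w + 5*(-2*6) = w + 5*(-12) = w - 60 = -60 + w)
1/(q(245, O(-16)) + 1/16361) = 1/((-60 + 245) + 1/16361) = 1/(185 + 1/16361) = 1/(3026786/16361) = 16361/3026786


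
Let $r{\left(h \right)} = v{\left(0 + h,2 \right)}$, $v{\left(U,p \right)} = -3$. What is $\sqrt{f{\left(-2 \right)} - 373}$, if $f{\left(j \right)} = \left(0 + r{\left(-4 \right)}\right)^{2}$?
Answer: $2 i \sqrt{91} \approx 19.079 i$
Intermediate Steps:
$r{\left(h \right)} = -3$
$f{\left(j \right)} = 9$ ($f{\left(j \right)} = \left(0 - 3\right)^{2} = \left(-3\right)^{2} = 9$)
$\sqrt{f{\left(-2 \right)} - 373} = \sqrt{9 - 373} = \sqrt{-364} = 2 i \sqrt{91}$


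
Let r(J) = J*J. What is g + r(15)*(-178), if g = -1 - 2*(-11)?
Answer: -40029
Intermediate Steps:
g = 21 (g = -1 + 22 = 21)
r(J) = J²
g + r(15)*(-178) = 21 + 15²*(-178) = 21 + 225*(-178) = 21 - 40050 = -40029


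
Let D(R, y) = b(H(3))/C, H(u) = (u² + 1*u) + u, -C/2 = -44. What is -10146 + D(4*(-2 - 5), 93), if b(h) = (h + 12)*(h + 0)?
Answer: -892443/88 ≈ -10141.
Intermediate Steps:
C = 88 (C = -2*(-44) = 88)
H(u) = u² + 2*u (H(u) = (u² + u) + u = (u + u²) + u = u² + 2*u)
b(h) = h*(12 + h) (b(h) = (12 + h)*h = h*(12 + h))
D(R, y) = 405/88 (D(R, y) = ((3*(2 + 3))*(12 + 3*(2 + 3)))/88 = ((3*5)*(12 + 3*5))*(1/88) = (15*(12 + 15))*(1/88) = (15*27)*(1/88) = 405*(1/88) = 405/88)
-10146 + D(4*(-2 - 5), 93) = -10146 + 405/88 = -892443/88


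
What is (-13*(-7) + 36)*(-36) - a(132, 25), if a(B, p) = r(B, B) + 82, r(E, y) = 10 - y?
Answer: -4532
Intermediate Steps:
a(B, p) = 92 - B (a(B, p) = (10 - B) + 82 = 92 - B)
(-13*(-7) + 36)*(-36) - a(132, 25) = (-13*(-7) + 36)*(-36) - (92 - 1*132) = (91 + 36)*(-36) - (92 - 132) = 127*(-36) - 1*(-40) = -4572 + 40 = -4532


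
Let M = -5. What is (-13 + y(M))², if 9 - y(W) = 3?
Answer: 49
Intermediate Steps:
y(W) = 6 (y(W) = 9 - 1*3 = 9 - 3 = 6)
(-13 + y(M))² = (-13 + 6)² = (-7)² = 49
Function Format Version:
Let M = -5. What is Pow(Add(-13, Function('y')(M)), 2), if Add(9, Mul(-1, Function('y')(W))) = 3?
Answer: 49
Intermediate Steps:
Function('y')(W) = 6 (Function('y')(W) = Add(9, Mul(-1, 3)) = Add(9, -3) = 6)
Pow(Add(-13, Function('y')(M)), 2) = Pow(Add(-13, 6), 2) = Pow(-7, 2) = 49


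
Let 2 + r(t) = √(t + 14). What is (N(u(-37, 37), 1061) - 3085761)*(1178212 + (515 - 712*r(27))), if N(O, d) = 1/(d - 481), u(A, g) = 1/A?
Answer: -2112165078168229/580 + 318573965462*√41/145 ≈ -3.6276e+12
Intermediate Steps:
r(t) = -2 + √(14 + t) (r(t) = -2 + √(t + 14) = -2 + √(14 + t))
N(O, d) = 1/(-481 + d)
(N(u(-37, 37), 1061) - 3085761)*(1178212 + (515 - 712*r(27))) = (1/(-481 + 1061) - 3085761)*(1178212 + (515 - 712*(-2 + √(14 + 27)))) = (1/580 - 3085761)*(1178212 + (515 - 712*(-2 + √41))) = (1/580 - 3085761)*(1178212 + (515 + (1424 - 712*√41))) = -1789741379*(1178212 + (1939 - 712*√41))/580 = -1789741379*(1180151 - 712*√41)/580 = -2112165078168229/580 + 318573965462*√41/145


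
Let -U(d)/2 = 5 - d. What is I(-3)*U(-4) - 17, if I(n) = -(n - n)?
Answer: -17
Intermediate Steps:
U(d) = -10 + 2*d (U(d) = -2*(5 - d) = -10 + 2*d)
I(n) = 0 (I(n) = -1*0 = 0)
I(-3)*U(-4) - 17 = 0*(-10 + 2*(-4)) - 17 = 0*(-10 - 8) - 17 = 0*(-18) - 17 = 0 - 17 = -17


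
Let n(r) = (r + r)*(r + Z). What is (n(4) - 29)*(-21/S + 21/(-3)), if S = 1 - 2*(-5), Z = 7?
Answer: -5782/11 ≈ -525.64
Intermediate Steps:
S = 11 (S = 1 + 10 = 11)
n(r) = 2*r*(7 + r) (n(r) = (r + r)*(r + 7) = (2*r)*(7 + r) = 2*r*(7 + r))
(n(4) - 29)*(-21/S + 21/(-3)) = (2*4*(7 + 4) - 29)*(-21/11 + 21/(-3)) = (2*4*11 - 29)*(-21*1/11 + 21*(-1/3)) = (88 - 29)*(-21/11 - 7) = 59*(-98/11) = -5782/11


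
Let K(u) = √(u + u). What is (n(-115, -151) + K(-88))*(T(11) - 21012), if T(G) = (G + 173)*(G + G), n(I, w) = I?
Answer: 1950860 - 67856*I*√11 ≈ 1.9509e+6 - 2.2505e+5*I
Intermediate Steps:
K(u) = √2*√u (K(u) = √(2*u) = √2*√u)
T(G) = 2*G*(173 + G) (T(G) = (173 + G)*(2*G) = 2*G*(173 + G))
(n(-115, -151) + K(-88))*(T(11) - 21012) = (-115 + √2*√(-88))*(2*11*(173 + 11) - 21012) = (-115 + √2*(2*I*√22))*(2*11*184 - 21012) = (-115 + 4*I*√11)*(4048 - 21012) = (-115 + 4*I*√11)*(-16964) = 1950860 - 67856*I*√11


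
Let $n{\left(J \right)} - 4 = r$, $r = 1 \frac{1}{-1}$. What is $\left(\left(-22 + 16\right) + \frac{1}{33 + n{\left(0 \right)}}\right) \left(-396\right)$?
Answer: $2365$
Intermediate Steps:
$r = -1$ ($r = 1 \left(-1\right) = -1$)
$n{\left(J \right)} = 3$ ($n{\left(J \right)} = 4 - 1 = 3$)
$\left(\left(-22 + 16\right) + \frac{1}{33 + n{\left(0 \right)}}\right) \left(-396\right) = \left(\left(-22 + 16\right) + \frac{1}{33 + 3}\right) \left(-396\right) = \left(-6 + \frac{1}{36}\right) \left(-396\right) = \left(- \frac{215}{36}\right) \left(-396\right) = 2365$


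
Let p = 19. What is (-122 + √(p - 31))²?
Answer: 14872 - 488*I*√3 ≈ 14872.0 - 845.24*I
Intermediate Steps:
(-122 + √(p - 31))² = (-122 + √(19 - 31))² = (-122 + √(-12))² = (-122 + 2*I*√3)²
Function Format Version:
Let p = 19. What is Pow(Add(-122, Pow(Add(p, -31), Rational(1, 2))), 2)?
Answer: Add(14872, Mul(-488, I, Pow(3, Rational(1, 2)))) ≈ Add(14872., Mul(-845.24, I))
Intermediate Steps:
Pow(Add(-122, Pow(Add(p, -31), Rational(1, 2))), 2) = Pow(Add(-122, Pow(Add(19, -31), Rational(1, 2))), 2) = Pow(Add(-122, Pow(-12, Rational(1, 2))), 2) = Pow(Add(-122, Mul(2, I, Pow(3, Rational(1, 2)))), 2)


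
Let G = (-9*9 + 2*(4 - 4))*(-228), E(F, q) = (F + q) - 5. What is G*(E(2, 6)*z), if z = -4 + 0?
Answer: -221616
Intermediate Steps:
E(F, q) = -5 + F + q
G = 18468 (G = (-81 + 2*0)*(-228) = (-81 + 0)*(-228) = -81*(-228) = 18468)
z = -4
G*(E(2, 6)*z) = 18468*((-5 + 2 + 6)*(-4)) = 18468*(3*(-4)) = 18468*(-12) = -221616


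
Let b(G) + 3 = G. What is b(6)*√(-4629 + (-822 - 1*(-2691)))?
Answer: 6*I*√690 ≈ 157.61*I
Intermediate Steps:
b(G) = -3 + G
b(6)*√(-4629 + (-822 - 1*(-2691))) = (-3 + 6)*√(-4629 + (-822 - 1*(-2691))) = 3*√(-4629 + (-822 + 2691)) = 3*√(-4629 + 1869) = 3*√(-2760) = 3*(2*I*√690) = 6*I*√690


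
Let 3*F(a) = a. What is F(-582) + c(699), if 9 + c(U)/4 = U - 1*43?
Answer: 2394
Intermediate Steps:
c(U) = -208 + 4*U (c(U) = -36 + 4*(U - 1*43) = -36 + 4*(U - 43) = -36 + 4*(-43 + U) = -36 + (-172 + 4*U) = -208 + 4*U)
F(a) = a/3
F(-582) + c(699) = (⅓)*(-582) + (-208 + 4*699) = -194 + (-208 + 2796) = -194 + 2588 = 2394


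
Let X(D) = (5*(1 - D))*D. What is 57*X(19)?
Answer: -97470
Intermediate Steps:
X(D) = D*(5 - 5*D) (X(D) = (5 - 5*D)*D = D*(5 - 5*D))
57*X(19) = 57*(5*19*(1 - 1*19)) = 57*(5*19*(1 - 19)) = 57*(5*19*(-18)) = 57*(-1710) = -97470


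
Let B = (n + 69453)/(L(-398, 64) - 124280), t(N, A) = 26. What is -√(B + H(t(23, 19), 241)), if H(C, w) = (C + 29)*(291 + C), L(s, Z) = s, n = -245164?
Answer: -√271042072526598/124678 ≈ -132.05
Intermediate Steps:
H(C, w) = (29 + C)*(291 + C)
B = 175711/124678 (B = (-245164 + 69453)/(-398 - 124280) = -175711/(-124678) = -175711*(-1/124678) = 175711/124678 ≈ 1.4093)
-√(B + H(t(23, 19), 241)) = -√(175711/124678 + (8439 + 26² + 320*26)) = -√(175711/124678 + (8439 + 676 + 8320)) = -√(175711/124678 + 17435) = -√(2173936641/124678) = -√271042072526598/124678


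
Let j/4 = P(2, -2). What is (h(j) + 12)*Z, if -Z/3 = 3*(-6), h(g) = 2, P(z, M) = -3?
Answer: 756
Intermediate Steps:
j = -12 (j = 4*(-3) = -12)
Z = 54 (Z = -9*(-6) = -3*(-18) = 54)
(h(j) + 12)*Z = (2 + 12)*54 = 14*54 = 756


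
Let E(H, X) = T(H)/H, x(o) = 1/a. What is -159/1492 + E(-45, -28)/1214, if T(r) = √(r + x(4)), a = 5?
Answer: -159/1492 - 2*I*√70/136575 ≈ -0.10657 - 0.00012252*I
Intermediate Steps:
x(o) = ⅕ (x(o) = 1/5 = ⅕)
T(r) = √(⅕ + r) (T(r) = √(r + ⅕) = √(⅕ + r))
E(H, X) = √(5 + 25*H)/(5*H) (E(H, X) = (√(5 + 25*H)/5)/H = √(5 + 25*H)/(5*H))
-159/1492 + E(-45, -28)/1214 = -159/1492 + ((⅕)*√(5 + 25*(-45))/(-45))/1214 = -159*1/1492 + ((⅕)*(-1/45)*√(5 - 1125))*(1/1214) = -159/1492 + ((⅕)*(-1/45)*√(-1120))*(1/1214) = -159/1492 + ((⅕)*(-1/45)*(4*I*√70))*(1/1214) = -159/1492 - 4*I*√70/225*(1/1214) = -159/1492 - 2*I*√70/136575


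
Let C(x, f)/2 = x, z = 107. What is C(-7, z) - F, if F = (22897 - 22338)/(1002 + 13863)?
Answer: -208669/14865 ≈ -14.038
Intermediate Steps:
C(x, f) = 2*x
F = 559/14865 ≈ 0.037605
C(-7, z) - F = 2*(-7) - 1*559/14865 = -14 - 559/14865 = -208669/14865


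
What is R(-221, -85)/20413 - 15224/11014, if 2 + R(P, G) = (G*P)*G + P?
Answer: -8949776392/112414391 ≈ -79.614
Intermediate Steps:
R(P, G) = -2 + P + P*G**2 (R(P, G) = -2 + ((G*P)*G + P) = -2 + (P*G**2 + P) = -2 + (P + P*G**2) = -2 + P + P*G**2)
R(-221, -85)/20413 - 15224/11014 = (-2 - 221 - 221*(-85)**2)/20413 - 15224/11014 = (-2 - 221 - 221*7225)*(1/20413) - 15224*1/11014 = (-2 - 221 - 1596725)*(1/20413) - 7612/5507 = -1596948*1/20413 - 7612/5507 = -1596948/20413 - 7612/5507 = -8949776392/112414391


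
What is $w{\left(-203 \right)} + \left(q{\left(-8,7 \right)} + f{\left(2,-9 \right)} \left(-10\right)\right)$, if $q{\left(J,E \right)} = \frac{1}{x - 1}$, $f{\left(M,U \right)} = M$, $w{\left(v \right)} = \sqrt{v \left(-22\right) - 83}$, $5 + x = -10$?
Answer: $- \frac{321}{16} + 3 \sqrt{487} \approx 46.142$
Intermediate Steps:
$x = -15$ ($x = -5 - 10 = -15$)
$w{\left(v \right)} = \sqrt{-83 - 22 v}$ ($w{\left(v \right)} = \sqrt{- 22 v - 83} = \sqrt{-83 - 22 v}$)
$q{\left(J,E \right)} = - \frac{1}{16}$ ($q{\left(J,E \right)} = \frac{1}{-15 - 1} = \frac{1}{-16} = - \frac{1}{16}$)
$w{\left(-203 \right)} + \left(q{\left(-8,7 \right)} + f{\left(2,-9 \right)} \left(-10\right)\right) = \sqrt{-83 - -4466} + \left(- \frac{1}{16} + 2 \left(-10\right)\right) = \sqrt{-83 + 4466} - \frac{321}{16} = \sqrt{4383} - \frac{321}{16} = 3 \sqrt{487} - \frac{321}{16} = - \frac{321}{16} + 3 \sqrt{487}$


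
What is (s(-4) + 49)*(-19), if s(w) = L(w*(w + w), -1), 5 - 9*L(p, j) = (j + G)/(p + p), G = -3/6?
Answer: -1084729/1152 ≈ -941.61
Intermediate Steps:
G = -½ (G = -3*⅙ = -½ ≈ -0.50000)
L(p, j) = 5/9 - (-½ + j)/(18*p) (L(p, j) = 5/9 - (j - ½)/(9*(p + p)) = 5/9 - (-½ + j)/(9*(2*p)) = 5/9 - (-½ + j)*1/(2*p)/9 = 5/9 - (-½ + j)/(18*p))
s(w) = (3 + 40*w²)/(72*w²) (s(w) = (1 - 2*(-1) + 20*(w*(w + w)))/(36*((w*(w + w)))) = (1 + 2 + 20*(w*(2*w)))/(36*((w*(2*w)))) = (1 + 2 + 20*(2*w²))/(36*((2*w²))) = (1/(2*w²))*(1 + 2 + 40*w²)/36 = (1/(2*w²))*(3 + 40*w²)/36 = (3 + 40*w²)/(72*w²))
(s(-4) + 49)*(-19) = ((5/9 + (1/24)/(-4)²) + 49)*(-19) = ((5/9 + (1/24)*(1/16)) + 49)*(-19) = ((5/9 + 1/384) + 49)*(-19) = (643/1152 + 49)*(-19) = (57091/1152)*(-19) = -1084729/1152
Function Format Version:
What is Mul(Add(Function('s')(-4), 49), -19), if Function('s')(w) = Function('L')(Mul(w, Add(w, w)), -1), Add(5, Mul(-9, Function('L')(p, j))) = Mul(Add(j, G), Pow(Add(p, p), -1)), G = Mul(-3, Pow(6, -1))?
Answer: Rational(-1084729, 1152) ≈ -941.61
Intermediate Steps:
G = Rational(-1, 2) (G = Mul(-3, Rational(1, 6)) = Rational(-1, 2) ≈ -0.50000)
Function('L')(p, j) = Add(Rational(5, 9), Mul(Rational(-1, 18), Pow(p, -1), Add(Rational(-1, 2), j))) (Function('L')(p, j) = Add(Rational(5, 9), Mul(Rational(-1, 9), Mul(Add(j, Rational(-1, 2)), Pow(Add(p, p), -1)))) = Add(Rational(5, 9), Mul(Rational(-1, 9), Mul(Add(Rational(-1, 2), j), Pow(Mul(2, p), -1)))) = Add(Rational(5, 9), Mul(Rational(-1, 9), Mul(Add(Rational(-1, 2), j), Mul(Rational(1, 2), Pow(p, -1))))) = Add(Rational(5, 9), Mul(Rational(-1, 9), Mul(Rational(1, 2), Pow(p, -1), Add(Rational(-1, 2), j)))) = Add(Rational(5, 9), Mul(Rational(-1, 18), Pow(p, -1), Add(Rational(-1, 2), j))))
Function('s')(w) = Mul(Rational(1, 72), Pow(w, -2), Add(3, Mul(40, Pow(w, 2)))) (Function('s')(w) = Mul(Rational(1, 36), Pow(Mul(w, Add(w, w)), -1), Add(1, Mul(-2, -1), Mul(20, Mul(w, Add(w, w))))) = Mul(Rational(1, 36), Pow(Mul(w, Mul(2, w)), -1), Add(1, 2, Mul(20, Mul(w, Mul(2, w))))) = Mul(Rational(1, 36), Pow(Mul(2, Pow(w, 2)), -1), Add(1, 2, Mul(20, Mul(2, Pow(w, 2))))) = Mul(Rational(1, 36), Mul(Rational(1, 2), Pow(w, -2)), Add(1, 2, Mul(40, Pow(w, 2)))) = Mul(Rational(1, 36), Mul(Rational(1, 2), Pow(w, -2)), Add(3, Mul(40, Pow(w, 2)))) = Mul(Rational(1, 72), Pow(w, -2), Add(3, Mul(40, Pow(w, 2)))))
Mul(Add(Function('s')(-4), 49), -19) = Mul(Add(Add(Rational(5, 9), Mul(Rational(1, 24), Pow(-4, -2))), 49), -19) = Mul(Add(Add(Rational(5, 9), Mul(Rational(1, 24), Rational(1, 16))), 49), -19) = Mul(Add(Add(Rational(5, 9), Rational(1, 384)), 49), -19) = Mul(Add(Rational(643, 1152), 49), -19) = Mul(Rational(57091, 1152), -19) = Rational(-1084729, 1152)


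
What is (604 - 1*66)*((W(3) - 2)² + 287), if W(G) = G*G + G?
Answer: 208206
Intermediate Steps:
W(G) = G + G² (W(G) = G² + G = G + G²)
(604 - 1*66)*((W(3) - 2)² + 287) = (604 - 1*66)*((3*(1 + 3) - 2)² + 287) = (604 - 66)*((3*4 - 2)² + 287) = 538*((12 - 2)² + 287) = 538*(10² + 287) = 538*(100 + 287) = 538*387 = 208206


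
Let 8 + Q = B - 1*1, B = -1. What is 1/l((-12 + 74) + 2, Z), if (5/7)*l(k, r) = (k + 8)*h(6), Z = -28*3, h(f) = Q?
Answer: -1/1008 ≈ -0.00099206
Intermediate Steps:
Q = -10 (Q = -8 + (-1 - 1*1) = -8 + (-1 - 1) = -8 - 2 = -10)
h(f) = -10
Z = -84
l(k, r) = -112 - 14*k (l(k, r) = 7*((k + 8)*(-10))/5 = 7*((8 + k)*(-10))/5 = 7*(-80 - 10*k)/5 = -112 - 14*k)
1/l((-12 + 74) + 2, Z) = 1/(-112 - 14*((-12 + 74) + 2)) = 1/(-112 - 14*(62 + 2)) = 1/(-112 - 14*64) = 1/(-112 - 896) = 1/(-1008) = -1/1008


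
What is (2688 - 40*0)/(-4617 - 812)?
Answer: -2688/5429 ≈ -0.49512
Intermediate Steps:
(2688 - 40*0)/(-4617 - 812) = (2688 + 0)/(-5429) = 2688*(-1/5429) = -2688/5429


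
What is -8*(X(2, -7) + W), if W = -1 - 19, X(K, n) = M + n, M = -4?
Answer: 248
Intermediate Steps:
X(K, n) = -4 + n
W = -20
-8*(X(2, -7) + W) = -8*((-4 - 7) - 20) = -8*(-11 - 20) = -8*(-31) = 248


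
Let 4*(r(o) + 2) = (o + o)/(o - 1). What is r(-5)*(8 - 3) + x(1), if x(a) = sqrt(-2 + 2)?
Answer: -95/12 ≈ -7.9167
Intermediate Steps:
r(o) = -2 + o/(2*(-1 + o)) (r(o) = -2 + ((o + o)/(o - 1))/4 = -2 + ((2*o)/(-1 + o))/4 = -2 + (2*o/(-1 + o))/4 = -2 + o/(2*(-1 + o)))
x(a) = 0 (x(a) = sqrt(0) = 0)
r(-5)*(8 - 3) + x(1) = ((4 - 3*(-5))/(2*(-1 - 5)))*(8 - 3) + 0 = ((1/2)*(4 + 15)/(-6))*5 + 0 = ((1/2)*(-1/6)*19)*5 + 0 = -19/12*5 + 0 = -95/12 + 0 = -95/12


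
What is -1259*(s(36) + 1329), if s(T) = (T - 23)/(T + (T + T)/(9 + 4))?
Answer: -903746711/540 ≈ -1.6736e+6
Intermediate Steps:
s(T) = 13*(-23 + T)/(15*T) (s(T) = (-23 + T)/(T + (2*T)/13) = (-23 + T)/(T + (2*T)*(1/13)) = (-23 + T)/(T + 2*T/13) = (-23 + T)/((15*T/13)) = (-23 + T)*(13/(15*T)) = 13*(-23 + T)/(15*T))
-1259*(s(36) + 1329) = -1259*((13/15)*(-23 + 36)/36 + 1329) = -1259*((13/15)*(1/36)*13 + 1329) = -1259*(169/540 + 1329) = -1259*717829/540 = -903746711/540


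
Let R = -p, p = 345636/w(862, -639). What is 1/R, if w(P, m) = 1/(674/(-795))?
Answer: 265/77652888 ≈ 3.4126e-6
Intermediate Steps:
w(P, m) = -795/674 (w(P, m) = 1/(674*(-1/795)) = 1/(-674/795) = -795/674)
p = -77652888/265 (p = 345636/(-795/674) = 345636*(-674/795) = -77652888/265 ≈ -2.9303e+5)
R = 77652888/265 (R = -1*(-77652888/265) = 77652888/265 ≈ 2.9303e+5)
1/R = 1/(77652888/265) = 265/77652888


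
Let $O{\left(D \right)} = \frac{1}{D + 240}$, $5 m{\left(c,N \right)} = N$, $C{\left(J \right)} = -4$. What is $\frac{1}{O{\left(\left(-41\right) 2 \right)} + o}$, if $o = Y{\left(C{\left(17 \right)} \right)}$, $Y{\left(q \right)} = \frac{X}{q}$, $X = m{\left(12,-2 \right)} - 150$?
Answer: $\frac{790}{29709} \approx 0.026591$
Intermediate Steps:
$m{\left(c,N \right)} = \frac{N}{5}$
$X = - \frac{752}{5}$ ($X = \frac{1}{5} \left(-2\right) - 150 = - \frac{2}{5} - 150 = - \frac{752}{5} \approx -150.4$)
$O{\left(D \right)} = \frac{1}{240 + D}$
$Y{\left(q \right)} = - \frac{752}{5 q}$
$o = \frac{188}{5}$ ($o = - \frac{752}{5 \left(-4\right)} = \left(- \frac{752}{5}\right) \left(- \frac{1}{4}\right) = \frac{188}{5} \approx 37.6$)
$\frac{1}{O{\left(\left(-41\right) 2 \right)} + o} = \frac{1}{\frac{1}{240 - 82} + \frac{188}{5}} = \frac{1}{\frac{1}{158} + \frac{188}{5}} = \frac{1}{\frac{29709}{790}} = \frac{790}{29709}$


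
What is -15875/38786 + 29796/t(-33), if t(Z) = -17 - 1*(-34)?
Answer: 1155397781/659362 ≈ 1752.3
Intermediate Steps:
t(Z) = 17 (t(Z) = -17 + 34 = 17)
-15875/38786 + 29796/t(-33) = -15875/38786 + 29796/17 = 1155397781/659362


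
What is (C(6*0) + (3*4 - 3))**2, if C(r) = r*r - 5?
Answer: 16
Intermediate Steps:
C(r) = -5 + r**2 (C(r) = r**2 - 5 = -5 + r**2)
(C(6*0) + (3*4 - 3))**2 = ((-5 + (6*0)**2) + (3*4 - 3))**2 = ((-5 + 0**2) + (12 - 3))**2 = ((-5 + 0) + 9)**2 = (-5 + 9)**2 = 4**2 = 16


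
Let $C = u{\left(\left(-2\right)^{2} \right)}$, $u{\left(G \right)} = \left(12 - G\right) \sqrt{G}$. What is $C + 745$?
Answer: $761$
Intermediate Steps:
$u{\left(G \right)} = \sqrt{G} \left(12 - G\right)$
$C = 16$ ($C = \sqrt{\left(-2\right)^{2}} \left(12 - \left(-2\right)^{2}\right) = \sqrt{4} \left(12 - 4\right) = 2 \left(12 - 4\right) = 2 \cdot 8 = 16$)
$C + 745 = 16 + 745 = 761$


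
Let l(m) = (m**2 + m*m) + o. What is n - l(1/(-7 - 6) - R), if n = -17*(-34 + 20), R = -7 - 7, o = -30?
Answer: -20230/169 ≈ -119.70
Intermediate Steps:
R = -14
l(m) = -30 + 2*m**2 (l(m) = (m**2 + m*m) - 30 = (m**2 + m**2) - 30 = 2*m**2 - 30 = -30 + 2*m**2)
n = 238 (n = -17*(-14) = 238)
n - l(1/(-7 - 6) - R) = 238 - (-30 + 2*(1/(-7 - 6) - 1*(-14))**2) = 238 - (-30 + 2*(1/(-13) + 14)**2) = 238 - (-30 + 2*(-1/13 + 14)**2) = 238 - (-30 + 2*(181/13)**2) = 238 - (-30 + 2*(32761/169)) = 238 - (-30 + 65522/169) = 238 - 1*60452/169 = 238 - 60452/169 = -20230/169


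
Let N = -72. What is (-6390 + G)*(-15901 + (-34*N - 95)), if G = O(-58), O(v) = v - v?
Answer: 86571720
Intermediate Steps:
O(v) = 0
G = 0
(-6390 + G)*(-15901 + (-34*N - 95)) = (-6390 + 0)*(-15901 + (-34*(-72) - 95)) = -6390*(-15901 + (2448 - 95)) = -6390*(-15901 + 2353) = -6390*(-13548) = 86571720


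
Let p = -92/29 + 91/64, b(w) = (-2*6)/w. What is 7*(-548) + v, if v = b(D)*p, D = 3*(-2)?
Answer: -3563057/928 ≈ -3839.5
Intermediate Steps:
D = -6
b(w) = -12/w
p = -3249/1856 (p = -92*1/29 + 91*(1/64) = -92/29 + 91/64 = -3249/1856 ≈ -1.7505)
v = -3249/928 (v = -12/(-6)*(-3249/1856) = -12*(-1/6)*(-3249/1856) = 2*(-3249/1856) = -3249/928 ≈ -3.5011)
7*(-548) + v = 7*(-548) - 3249/928 = -3836 - 3249/928 = -3563057/928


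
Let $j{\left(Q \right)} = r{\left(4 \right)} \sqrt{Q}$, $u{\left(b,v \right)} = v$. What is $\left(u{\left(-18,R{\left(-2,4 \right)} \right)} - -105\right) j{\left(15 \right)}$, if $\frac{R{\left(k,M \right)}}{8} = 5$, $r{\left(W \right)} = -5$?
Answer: $- 725 \sqrt{15} \approx -2807.9$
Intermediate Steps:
$R{\left(k,M \right)} = 40$ ($R{\left(k,M \right)} = 8 \cdot 5 = 40$)
$j{\left(Q \right)} = - 5 \sqrt{Q}$
$\left(u{\left(-18,R{\left(-2,4 \right)} \right)} - -105\right) j{\left(15 \right)} = \left(40 - -105\right) \left(- 5 \sqrt{15}\right) = \left(40 + \left(-84 + 189\right)\right) \left(- 5 \sqrt{15}\right) = \left(40 + 105\right) \left(- 5 \sqrt{15}\right) = 145 \left(- 5 \sqrt{15}\right) = - 725 \sqrt{15}$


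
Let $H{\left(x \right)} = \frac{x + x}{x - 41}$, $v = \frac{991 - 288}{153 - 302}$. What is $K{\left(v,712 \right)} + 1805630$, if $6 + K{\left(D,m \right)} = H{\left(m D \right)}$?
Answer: $\frac{914811372552}{506645} \approx 1.8056 \cdot 10^{6}$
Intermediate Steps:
$v = - \frac{703}{149}$ ($v = \frac{703}{-149} = 703 \left(- \frac{1}{149}\right) = - \frac{703}{149} \approx -4.7181$)
$H{\left(x \right)} = \frac{2 x}{-41 + x}$
$K{\left(D,m \right)} = -6 + \frac{2 D m}{-41 + D m}$ ($K{\left(D,m \right)} = -6 + \frac{2 m D}{-41 + m D} = -6 + \frac{2 D m}{-41 + D m}$)
$K{\left(v,712 \right)} + 1805630 = \frac{2 \left(123 - \left(- \frac{1406}{149}\right) 712\right)}{-41 - \frac{500536}{149}} + 1805630 = \frac{2 \left(123 + \frac{1001072}{149}\right)}{-41 - \frac{500536}{149}} + 1805630 = 2 \frac{1}{- \frac{506645}{149}} \cdot \frac{1019399}{149} + 1805630 = 2 \left(- \frac{149}{506645}\right) \frac{1019399}{149} + 1805630 = - \frac{2038798}{506645} + 1805630 = \frac{914811372552}{506645}$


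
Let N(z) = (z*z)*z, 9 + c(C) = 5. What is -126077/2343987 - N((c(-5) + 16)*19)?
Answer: -27781759133501/2343987 ≈ -1.1852e+7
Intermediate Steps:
c(C) = -4 (c(C) = -9 + 5 = -4)
N(z) = z**3 (N(z) = z**2*z = z**3)
-126077/2343987 - N((c(-5) + 16)*19) = -126077/2343987 - ((-4 + 16)*19)**3 = -126077*1/2343987 - (12*19)**3 = -126077/2343987 - 1*228**3 = -126077/2343987 - 1*11852352 = -126077/2343987 - 11852352 = -27781759133501/2343987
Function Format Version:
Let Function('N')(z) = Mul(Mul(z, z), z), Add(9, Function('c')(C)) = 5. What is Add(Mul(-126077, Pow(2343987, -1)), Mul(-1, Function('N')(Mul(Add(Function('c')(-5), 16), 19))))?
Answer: Rational(-27781759133501, 2343987) ≈ -1.1852e+7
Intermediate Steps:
Function('c')(C) = -4 (Function('c')(C) = Add(-9, 5) = -4)
Function('N')(z) = Pow(z, 3) (Function('N')(z) = Mul(Pow(z, 2), z) = Pow(z, 3))
Add(Mul(-126077, Pow(2343987, -1)), Mul(-1, Function('N')(Mul(Add(Function('c')(-5), 16), 19)))) = Add(Mul(-126077, Pow(2343987, -1)), Mul(-1, Pow(Mul(Add(-4, 16), 19), 3))) = Add(Mul(-126077, Rational(1, 2343987)), Mul(-1, Pow(Mul(12, 19), 3))) = Add(Rational(-126077, 2343987), Mul(-1, Pow(228, 3))) = Add(Rational(-126077, 2343987), Mul(-1, 11852352)) = Add(Rational(-126077, 2343987), -11852352) = Rational(-27781759133501, 2343987)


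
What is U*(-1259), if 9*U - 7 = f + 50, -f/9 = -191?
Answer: -745328/3 ≈ -2.4844e+5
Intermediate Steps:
f = 1719 (f = -9*(-191) = 1719)
U = 592/3 (U = 7/9 + (1719 + 50)/9 = 7/9 + (⅑)*1769 = 7/9 + 1769/9 = 592/3 ≈ 197.33)
U*(-1259) = (592/3)*(-1259) = -745328/3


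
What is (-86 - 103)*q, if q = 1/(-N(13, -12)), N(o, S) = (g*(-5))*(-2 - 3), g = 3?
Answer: 63/25 ≈ 2.5200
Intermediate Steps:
N(o, S) = 75 (N(o, S) = (3*(-5))*(-2 - 3) = -15*(-5) = 75)
q = -1/75 (q = 1/(-1*75) = 1/(-75) = -1/75 ≈ -0.013333)
(-86 - 103)*q = (-86 - 103)*(-1/75) = -189*(-1/75) = 63/25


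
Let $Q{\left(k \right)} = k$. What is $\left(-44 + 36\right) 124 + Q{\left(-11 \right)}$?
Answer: $-1003$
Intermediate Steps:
$\left(-44 + 36\right) 124 + Q{\left(-11 \right)} = \left(-44 + 36\right) 124 - 11 = \left(-8\right) 124 - 11 = -992 - 11 = -1003$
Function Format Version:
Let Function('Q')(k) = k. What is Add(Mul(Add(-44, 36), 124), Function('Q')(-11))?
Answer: -1003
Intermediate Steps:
Add(Mul(Add(-44, 36), 124), Function('Q')(-11)) = Add(Mul(Add(-44, 36), 124), -11) = Add(Mul(-8, 124), -11) = Add(-992, -11) = -1003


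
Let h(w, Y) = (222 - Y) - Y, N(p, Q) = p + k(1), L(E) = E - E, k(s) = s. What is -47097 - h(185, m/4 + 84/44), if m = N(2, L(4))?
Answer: -1040901/22 ≈ -47314.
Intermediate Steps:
L(E) = 0
N(p, Q) = 1 + p (N(p, Q) = p + 1 = 1 + p)
m = 3 (m = 1 + 2 = 3)
h(w, Y) = 222 - 2*Y
-47097 - h(185, m/4 + 84/44) = -47097 - (222 - 2*(3/4 + 84/44)) = -47097 - (222 - 2*(3*(1/4) + 84*(1/44))) = -47097 - (222 - 2*(3/4 + 21/11)) = -47097 - (222 - 2*117/44) = -47097 - (222 - 117/22) = -47097 - 1*4767/22 = -47097 - 4767/22 = -1040901/22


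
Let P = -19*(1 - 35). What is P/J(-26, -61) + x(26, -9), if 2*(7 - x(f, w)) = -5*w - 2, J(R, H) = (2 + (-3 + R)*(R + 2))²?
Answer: -1765953/121801 ≈ -14.499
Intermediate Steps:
J(R, H) = (2 + (-3 + R)*(2 + R))²
P = 646 (P = -19*(-34) = 646)
x(f, w) = 8 + 5*w/2 (x(f, w) = 7 - (-5*w - 2)/2 = 7 - (-2 - 5*w)/2 = 7 + (1 + 5*w/2) = 8 + 5*w/2)
P/J(-26, -61) + x(26, -9) = 646/((4 - 26 - 1*(-26)²)²) + (8 + (5/2)*(-9)) = 646/((4 - 26 - 1*676)²) + (8 - 45/2) = 646/((4 - 26 - 676)²) - 29/2 = 646/((-698)²) - 29/2 = 646/487204 - 29/2 = 646*(1/487204) - 29/2 = 323/243602 - 29/2 = -1765953/121801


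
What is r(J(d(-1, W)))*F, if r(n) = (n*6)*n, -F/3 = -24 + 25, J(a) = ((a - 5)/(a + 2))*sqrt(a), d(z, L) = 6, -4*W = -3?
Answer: -27/16 ≈ -1.6875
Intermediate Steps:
W = 3/4 (W = -1/4*(-3) = 3/4 ≈ 0.75000)
J(a) = sqrt(a)*(-5 + a)/(2 + a) (J(a) = ((-5 + a)/(2 + a))*sqrt(a) = sqrt(a)*(-5 + a)/(2 + a))
F = -3 (F = -3*(-24 + 25) = -3*1 = -3)
r(n) = 6*n**2 (r(n) = (6*n)*n = 6*n**2)
r(J(d(-1, W)))*F = (6*(sqrt(6)*(-5 + 6)/(2 + 6))**2)*(-3) = (6*(sqrt(6)*1/8)**2)*(-3) = (6*(sqrt(6)*(1/8)*1)**2)*(-3) = (6*(sqrt(6)/8)**2)*(-3) = (6*(3/32))*(-3) = (9/16)*(-3) = -27/16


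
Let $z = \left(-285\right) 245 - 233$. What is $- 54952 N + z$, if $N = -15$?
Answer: $754222$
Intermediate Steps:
$z = -70058$ ($z = -69825 - 233 = -70058$)
$- 54952 N + z = \left(-54952\right) \left(-15\right) - 70058 = 824280 - 70058 = 754222$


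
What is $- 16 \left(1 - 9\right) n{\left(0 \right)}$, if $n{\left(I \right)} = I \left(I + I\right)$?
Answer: $0$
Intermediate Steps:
$n{\left(I \right)} = 2 I^{2}$ ($n{\left(I \right)} = I 2 I = 2 I^{2}$)
$- 16 \left(1 - 9\right) n{\left(0 \right)} = - 16 \left(1 - 9\right) 2 \cdot 0^{2} = - 16 \left(1 - 9\right) 2 \cdot 0 = \left(-16\right) \left(-8\right) 0 = 128 \cdot 0 = 0$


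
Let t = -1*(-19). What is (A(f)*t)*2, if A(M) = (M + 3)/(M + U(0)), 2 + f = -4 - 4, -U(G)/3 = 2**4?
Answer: 133/29 ≈ 4.5862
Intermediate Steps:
U(G) = -48 (U(G) = -3*2**4 = -3*16 = -48)
f = -10 (f = -2 + (-4 - 4) = -2 - 8 = -10)
t = 19
A(M) = (3 + M)/(-48 + M) (A(M) = (M + 3)/(M - 48) = (3 + M)/(-48 + M))
(A(f)*t)*2 = (((3 - 10)/(-48 - 10))*19)*2 = ((-7/(-58))*19)*2 = (-1/58*(-7)*19)*2 = ((7/58)*19)*2 = (133/58)*2 = 133/29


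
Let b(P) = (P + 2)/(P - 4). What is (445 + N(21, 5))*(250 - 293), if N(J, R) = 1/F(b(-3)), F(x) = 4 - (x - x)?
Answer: -76583/4 ≈ -19146.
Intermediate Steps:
b(P) = (2 + P)/(-4 + P)
F(x) = 4 (F(x) = 4 - 1*0 = 4 + 0 = 4)
N(J, R) = 1/4
(445 + N(21, 5))*(250 - 293) = (445 + 1/4)*(250 - 293) = (1781/4)*(-43) = -76583/4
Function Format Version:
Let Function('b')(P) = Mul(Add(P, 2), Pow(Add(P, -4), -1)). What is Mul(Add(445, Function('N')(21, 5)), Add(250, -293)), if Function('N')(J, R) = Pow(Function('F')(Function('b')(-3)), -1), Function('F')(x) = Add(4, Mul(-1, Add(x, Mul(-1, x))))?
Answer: Rational(-76583, 4) ≈ -19146.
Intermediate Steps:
Function('b')(P) = Mul(Pow(Add(-4, P), -1), Add(2, P)) (Function('b')(P) = Mul(Add(2, P), Pow(Add(-4, P), -1)) = Mul(Pow(Add(-4, P), -1), Add(2, P)))
Function('F')(x) = 4 (Function('F')(x) = Add(4, Mul(-1, 0)) = Add(4, 0) = 4)
Function('N')(J, R) = Rational(1, 4) (Function('N')(J, R) = Pow(4, -1) = Rational(1, 4))
Mul(Add(445, Function('N')(21, 5)), Add(250, -293)) = Mul(Add(445, Rational(1, 4)), Add(250, -293)) = Mul(Rational(1781, 4), -43) = Rational(-76583, 4)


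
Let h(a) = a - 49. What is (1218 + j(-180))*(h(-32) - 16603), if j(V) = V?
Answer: -17317992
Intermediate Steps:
h(a) = -49 + a
(1218 + j(-180))*(h(-32) - 16603) = (1218 - 180)*((-49 - 32) - 16603) = 1038*(-81 - 16603) = 1038*(-16684) = -17317992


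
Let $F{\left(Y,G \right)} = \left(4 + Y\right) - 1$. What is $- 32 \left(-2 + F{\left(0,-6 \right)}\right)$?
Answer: $-32$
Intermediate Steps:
$F{\left(Y,G \right)} = 3 + Y$
$- 32 \left(-2 + F{\left(0,-6 \right)}\right) = - 32 \left(-2 + \left(3 + 0\right)\right) = - 32 \left(-2 + 3\right) = \left(-32\right) 1 = -32$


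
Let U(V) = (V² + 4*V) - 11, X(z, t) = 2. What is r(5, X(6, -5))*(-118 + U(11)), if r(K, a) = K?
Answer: 180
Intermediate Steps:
U(V) = -11 + V² + 4*V
r(5, X(6, -5))*(-118 + U(11)) = 5*(-118 + (-11 + 11² + 4*11)) = 5*(-118 + (-11 + 121 + 44)) = 5*(-118 + 154) = 5*36 = 180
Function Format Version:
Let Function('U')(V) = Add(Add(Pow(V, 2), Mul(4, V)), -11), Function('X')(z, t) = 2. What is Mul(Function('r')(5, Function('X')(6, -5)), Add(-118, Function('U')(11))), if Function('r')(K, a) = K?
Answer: 180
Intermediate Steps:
Function('U')(V) = Add(-11, Pow(V, 2), Mul(4, V))
Mul(Function('r')(5, Function('X')(6, -5)), Add(-118, Function('U')(11))) = Mul(5, Add(-118, Add(-11, Pow(11, 2), Mul(4, 11)))) = Mul(5, Add(-118, Add(-11, 121, 44))) = Mul(5, Add(-118, 154)) = Mul(5, 36) = 180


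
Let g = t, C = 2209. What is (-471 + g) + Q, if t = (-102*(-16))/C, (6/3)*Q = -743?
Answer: -3718901/4418 ≈ -841.76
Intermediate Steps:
Q = -743/2 (Q = (½)*(-743) = -743/2 ≈ -371.50)
t = 1632/2209 (t = -102*(-16)/2209 = 1632*(1/2209) = 1632/2209 ≈ 0.73880)
g = 1632/2209 ≈ 0.73880
(-471 + g) + Q = (-471 + 1632/2209) - 743/2 = -1038807/2209 - 743/2 = -3718901/4418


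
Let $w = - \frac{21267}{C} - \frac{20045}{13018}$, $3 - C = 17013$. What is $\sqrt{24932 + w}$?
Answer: $\frac{\sqrt{104809759767145545}}{2050335} \approx 157.9$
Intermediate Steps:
$C = -17010$ ($C = 3 - 17013 = -17010$)
$w = - \frac{1780879}{6151005}$ ($w = - \frac{21267}{-17010} - \frac{20045}{13018} = \left(-21267\right) \left(- \frac{1}{17010}\right) - \frac{20045}{13018} = \frac{2363}{1890} - \frac{20045}{13018} = - \frac{1780879}{6151005} \approx -0.28953$)
$\sqrt{24932 + w} = \sqrt{24932 - \frac{1780879}{6151005}} = \sqrt{\frac{153355075781}{6151005}} = \frac{\sqrt{104809759767145545}}{2050335}$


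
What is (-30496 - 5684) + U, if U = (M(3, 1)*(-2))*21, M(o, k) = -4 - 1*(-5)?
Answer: -36222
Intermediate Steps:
M(o, k) = 1 (M(o, k) = -4 + 5 = 1)
U = -42 (U = (1*(-2))*21 = -2*21 = -42)
(-30496 - 5684) + U = (-30496 - 5684) - 42 = -36180 - 42 = -36222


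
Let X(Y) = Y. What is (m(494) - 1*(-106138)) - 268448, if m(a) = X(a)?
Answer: -161816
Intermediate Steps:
m(a) = a
(m(494) - 1*(-106138)) - 268448 = (494 - 1*(-106138)) - 268448 = (494 + 106138) - 268448 = 106632 - 268448 = -161816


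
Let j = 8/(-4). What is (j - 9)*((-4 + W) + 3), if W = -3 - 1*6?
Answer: 110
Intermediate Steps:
W = -9 (W = -3 - 6 = -9)
j = -2 (j = 8*(-¼) = -2)
(j - 9)*((-4 + W) + 3) = (-2 - 9)*((-4 - 9) + 3) = -11*(-13 + 3) = -11*(-10) = 110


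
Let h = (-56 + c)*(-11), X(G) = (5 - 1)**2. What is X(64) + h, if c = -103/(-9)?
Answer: 4555/9 ≈ 506.11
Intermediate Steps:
c = 103/9 (c = -103*(-1/9) = 103/9 ≈ 11.444)
X(G) = 16 (X(G) = 4**2 = 16)
h = 4411/9 (h = (-56 + 103/9)*(-11) = -401/9*(-11) = 4411/9 ≈ 490.11)
X(64) + h = 16 + 4411/9 = 4555/9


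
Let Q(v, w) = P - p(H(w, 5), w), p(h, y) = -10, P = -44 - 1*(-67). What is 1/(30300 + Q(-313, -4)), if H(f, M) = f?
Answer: 1/30333 ≈ 3.2967e-5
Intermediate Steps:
P = 23 (P = -44 + 67 = 23)
Q(v, w) = 33 (Q(v, w) = 23 - 1*(-10) = 23 + 10 = 33)
1/(30300 + Q(-313, -4)) = 1/(30300 + 33) = 1/30333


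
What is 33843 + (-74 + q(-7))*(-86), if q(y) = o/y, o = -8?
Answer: 280761/7 ≈ 40109.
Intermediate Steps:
q(y) = -8/y
33843 + (-74 + q(-7))*(-86) = 33843 + (-74 - 8/(-7))*(-86) = 33843 + (-74 - 8*(-1/7))*(-86) = 33843 + (-74 + 8/7)*(-86) = 33843 - 510/7*(-86) = 33843 + 43860/7 = 280761/7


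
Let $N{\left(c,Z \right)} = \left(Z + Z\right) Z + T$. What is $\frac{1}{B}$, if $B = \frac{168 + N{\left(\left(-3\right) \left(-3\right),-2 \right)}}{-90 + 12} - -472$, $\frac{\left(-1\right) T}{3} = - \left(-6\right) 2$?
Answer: $\frac{39}{18338} \approx 0.0021267$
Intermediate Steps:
$T = -36$ ($T = - 3 \left(- \left(-6\right) 2\right) = - 3 \left(\left(-1\right) \left(-12\right)\right) = \left(-3\right) 12 = -36$)
$N{\left(c,Z \right)} = -36 + 2 Z^{2}$ ($N{\left(c,Z \right)} = \left(Z + Z\right) Z - 36 = 2 Z Z - 36 = 2 Z^{2} - 36 = -36 + 2 Z^{2}$)
$B = \frac{18338}{39}$ ($B = \frac{168 - \left(36 - 2 \left(-2\right)^{2}\right)}{-90 + 12} - -472 = \frac{168 + \left(-36 + 2 \cdot 4\right)}{-78} + 472 = \left(168 + \left(-36 + 8\right)\right) \left(- \frac{1}{78}\right) + 472 = \left(168 - 28\right) \left(- \frac{1}{78}\right) + 472 = 140 \left(- \frac{1}{78}\right) + 472 = - \frac{70}{39} + 472 = \frac{18338}{39} \approx 470.21$)
$\frac{1}{B} = \frac{1}{\frac{18338}{39}} = \frac{39}{18338}$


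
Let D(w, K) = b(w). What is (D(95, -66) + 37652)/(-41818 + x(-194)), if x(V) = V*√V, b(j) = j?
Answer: -789252023/878023254 + 3661459*I*√194/878023254 ≈ -0.8989 + 0.058083*I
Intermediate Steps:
D(w, K) = w
x(V) = V^(3/2)
(D(95, -66) + 37652)/(-41818 + x(-194)) = (95 + 37652)/(-41818 + (-194)^(3/2)) = 37747/(-41818 - 194*I*√194)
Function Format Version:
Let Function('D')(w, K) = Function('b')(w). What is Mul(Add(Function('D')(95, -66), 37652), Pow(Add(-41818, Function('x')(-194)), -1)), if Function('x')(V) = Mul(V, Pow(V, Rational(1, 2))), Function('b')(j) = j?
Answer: Add(Rational(-789252023, 878023254), Mul(Rational(3661459, 878023254), I, Pow(194, Rational(1, 2)))) ≈ Add(-0.89890, Mul(0.058083, I))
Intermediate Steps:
Function('D')(w, K) = w
Function('x')(V) = Pow(V, Rational(3, 2))
Mul(Add(Function('D')(95, -66), 37652), Pow(Add(-41818, Function('x')(-194)), -1)) = Mul(Add(95, 37652), Pow(Add(-41818, Pow(-194, Rational(3, 2))), -1)) = Mul(37747, Pow(Add(-41818, Mul(-194, I, Pow(194, Rational(1, 2)))), -1))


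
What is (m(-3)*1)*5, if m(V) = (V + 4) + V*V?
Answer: 50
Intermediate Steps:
m(V) = 4 + V + V² (m(V) = (4 + V) + V² = 4 + V + V²)
(m(-3)*1)*5 = ((4 - 3 + (-3)²)*1)*5 = ((4 - 3 + 9)*1)*5 = (10*1)*5 = 10*5 = 50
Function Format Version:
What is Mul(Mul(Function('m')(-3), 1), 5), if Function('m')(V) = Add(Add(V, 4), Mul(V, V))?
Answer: 50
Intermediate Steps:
Function('m')(V) = Add(4, V, Pow(V, 2)) (Function('m')(V) = Add(Add(4, V), Pow(V, 2)) = Add(4, V, Pow(V, 2)))
Mul(Mul(Function('m')(-3), 1), 5) = Mul(Mul(Add(4, -3, Pow(-3, 2)), 1), 5) = Mul(Mul(Add(4, -3, 9), 1), 5) = Mul(Mul(10, 1), 5) = Mul(10, 5) = 50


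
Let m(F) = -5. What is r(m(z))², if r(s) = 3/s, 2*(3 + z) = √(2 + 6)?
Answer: 9/25 ≈ 0.36000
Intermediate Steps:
z = -3 + √2 (z = -3 + √(2 + 6)/2 = -3 + √8/2 = -3 + (2*√2)/2 = -3 + √2 ≈ -1.5858)
r(m(z))² = (3/(-5))² = (3*(-⅕))² = (-⅗)² = 9/25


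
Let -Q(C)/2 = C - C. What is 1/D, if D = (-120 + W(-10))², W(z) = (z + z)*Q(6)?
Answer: 1/14400 ≈ 6.9444e-5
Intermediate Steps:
Q(C) = 0 (Q(C) = -2*(C - C) = -2*0 = 0)
W(z) = 0 (W(z) = (z + z)*0 = (2*z)*0 = 0)
D = 14400 (D = (-120 + 0)² = (-120)² = 14400)
1/D = 1/14400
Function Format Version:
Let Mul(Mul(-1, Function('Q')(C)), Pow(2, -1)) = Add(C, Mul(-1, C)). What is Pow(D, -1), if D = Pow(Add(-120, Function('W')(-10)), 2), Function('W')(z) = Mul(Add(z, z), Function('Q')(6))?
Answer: Rational(1, 14400) ≈ 6.9444e-5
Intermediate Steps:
Function('Q')(C) = 0 (Function('Q')(C) = Mul(-2, Add(C, Mul(-1, C))) = Mul(-2, 0) = 0)
Function('W')(z) = 0 (Function('W')(z) = Mul(Add(z, z), 0) = Mul(Mul(2, z), 0) = 0)
D = 14400 (D = Pow(Add(-120, 0), 2) = Pow(-120, 2) = 14400)
Pow(D, -1) = Pow(14400, -1) = Rational(1, 14400)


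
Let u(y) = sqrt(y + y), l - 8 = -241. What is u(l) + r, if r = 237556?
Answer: 237556 + I*sqrt(466) ≈ 2.3756e+5 + 21.587*I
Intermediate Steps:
l = -233 (l = 8 - 241 = -233)
u(y) = sqrt(2)*sqrt(y) (u(y) = sqrt(2*y) = sqrt(2)*sqrt(y))
u(l) + r = sqrt(2)*sqrt(-233) + 237556 = sqrt(2)*(I*sqrt(233)) + 237556 = I*sqrt(466) + 237556 = 237556 + I*sqrt(466)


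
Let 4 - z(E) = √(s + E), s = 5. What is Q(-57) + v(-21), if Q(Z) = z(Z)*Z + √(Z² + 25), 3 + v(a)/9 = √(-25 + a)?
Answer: -255 + √3274 + 9*I*√46 + 114*I*√13 ≈ -197.78 + 472.07*I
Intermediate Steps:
z(E) = 4 - √(5 + E)
v(a) = -27 + 9*√(-25 + a)
Q(Z) = √(25 + Z²) + Z*(4 - √(5 + Z)) (Q(Z) = (4 - √(5 + Z))*Z + √(Z² + 25) = Z*(4 - √(5 + Z)) + √(25 + Z²) = √(25 + Z²) + Z*(4 - √(5 + Z)))
Q(-57) + v(-21) = (√(25 + (-57)²) - 1*(-57)*(-4 + √(5 - 57))) + (-27 + 9*√(-25 - 21)) = (√(25 + 3249) - 1*(-57)*(-4 + √(-52))) + (-27 + 9*√(-46)) = (√3274 - 1*(-57)*(-4 + 2*I*√13)) + (-27 + 9*(I*√46)) = (√3274 + (-228 + 114*I*√13)) + (-27 + 9*I*√46) = (-228 + √3274 + 114*I*√13) + (-27 + 9*I*√46) = -255 + √3274 + 9*I*√46 + 114*I*√13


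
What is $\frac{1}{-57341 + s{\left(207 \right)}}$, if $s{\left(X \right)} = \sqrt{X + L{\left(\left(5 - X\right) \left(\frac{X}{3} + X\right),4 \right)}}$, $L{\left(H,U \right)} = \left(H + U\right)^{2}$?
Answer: $- \frac{57341}{180150570} - \frac{\sqrt{3107839711}}{180150570} \approx -0.00062775$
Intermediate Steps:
$s{\left(X \right)} = \sqrt{X + \left(4 + \frac{4 X \left(5 - X\right)}{3}\right)^{2}}$ ($s{\left(X \right)} = \sqrt{X + \left(\left(5 - X\right) \left(\frac{X}{3} + X\right) + 4\right)^{2}} = \sqrt{X + \left(\left(5 - X\right) \frac{4 X}{3} + 4\right)^{2}} = \sqrt{X + \left(\frac{4 X \left(5 - X\right)}{3} + 4\right)^{2}} = \sqrt{X + \left(4 + \frac{4 X \left(5 - X\right)}{3}\right)^{2}}$)
$\frac{1}{-57341 + s{\left(207 \right)}} = \frac{1}{-57341 + \frac{\sqrt{9 \cdot 207 + 16 \left(-3 + 207 \left(-5 + 207\right)\right)^{2}}}{3}} = \frac{1}{-57341 + \frac{\sqrt{1863 + 16 \left(-3 + 207 \cdot 202\right)^{2}}}{3}} = \frac{1}{-57341 + \frac{\sqrt{1863 + 16 \left(-3 + 41814\right)^{2}}}{3}} = \frac{1}{-57341 + \frac{\sqrt{1863 + 16 \cdot 41811^{2}}}{3}} = \frac{1}{-57341 + \frac{\sqrt{1863 + 16 \cdot 1748159721}}{3}} = \frac{1}{-57341 + \frac{\sqrt{1863 + 27970555536}}{3}} = \frac{1}{-57341 + \frac{\sqrt{27970557399}}{3}} = \frac{1}{-57341 + \frac{3 \sqrt{3107839711}}{3}} = \frac{1}{-57341 + \sqrt{3107839711}}$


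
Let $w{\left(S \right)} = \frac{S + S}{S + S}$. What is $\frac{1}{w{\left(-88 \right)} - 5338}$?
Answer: $- \frac{1}{5337} \approx -0.00018737$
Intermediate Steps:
$w{\left(S \right)} = 1$ ($w{\left(S \right)} = \frac{2 S}{2 S} = 2 S \frac{1}{2 S} = 1$)
$\frac{1}{w{\left(-88 \right)} - 5338} = \frac{1}{1 - 5338} = \frac{1}{-5337} = - \frac{1}{5337}$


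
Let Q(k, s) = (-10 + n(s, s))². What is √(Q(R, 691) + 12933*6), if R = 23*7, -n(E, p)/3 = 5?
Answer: √78223 ≈ 279.68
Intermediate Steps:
n(E, p) = -15 (n(E, p) = -3*5 = -15)
R = 161
Q(k, s) = 625 (Q(k, s) = (-10 - 15)² = (-25)² = 625)
√(Q(R, 691) + 12933*6) = √(625 + 12933*6) = √(625 + 77598) = √78223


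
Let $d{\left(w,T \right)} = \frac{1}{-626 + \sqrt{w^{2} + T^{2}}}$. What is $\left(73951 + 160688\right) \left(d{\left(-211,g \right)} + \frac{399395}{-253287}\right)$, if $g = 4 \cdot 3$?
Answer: $- \frac{402168045080833}{1085728797} - \frac{26071 \sqrt{44665}}{38579} \approx -3.7056 \cdot 10^{5}$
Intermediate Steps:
$g = 12$
$d{\left(w,T \right)} = \frac{1}{-626 + \sqrt{T^{2} + w^{2}}}$
$\left(73951 + 160688\right) \left(d{\left(-211,g \right)} + \frac{399395}{-253287}\right) = \left(73951 + 160688\right) \left(\frac{1}{-626 + \sqrt{12^{2} + \left(-211\right)^{2}}} + \frac{399395}{-253287}\right) = 234639 \left(\frac{1}{-626 + \sqrt{144 + 44521}} + 399395 \left(- \frac{1}{253287}\right)\right) = 234639 \left(\frac{1}{-626 + \sqrt{44665}} - \frac{399395}{253287}\right) = 234639 \left(- \frac{399395}{253287} + \frac{1}{-626 + \sqrt{44665}}\right) = - \frac{10412627045}{28143} + \frac{234639}{-626 + \sqrt{44665}}$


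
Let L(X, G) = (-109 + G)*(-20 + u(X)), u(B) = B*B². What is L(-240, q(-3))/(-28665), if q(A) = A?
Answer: -6319552/117 ≈ -54013.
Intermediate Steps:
u(B) = B³
L(X, G) = (-109 + G)*(-20 + X³)
L(-240, q(-3))/(-28665) = (2180 - 109*(-240)³ - 20*(-3) - 3*(-240)³)/(-28665) = (2180 - 109*(-13824000) + 60 - 3*(-13824000))*(-1/28665) = (2180 + 1506816000 + 60 + 41472000)*(-1/28665) = 1548290240*(-1/28665) = -6319552/117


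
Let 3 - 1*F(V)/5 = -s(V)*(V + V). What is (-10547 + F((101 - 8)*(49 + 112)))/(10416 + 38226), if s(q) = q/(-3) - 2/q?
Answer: -373656491/24321 ≈ -15364.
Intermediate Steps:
s(q) = -2/q - q/3 (s(q) = q*(-1/3) - 2/q = -q/3 - 2/q = -2/q - q/3)
F(V) = 15 + 10*V*(-2/V - V/3) (F(V) = 15 - (-5)*(-2/V - V/3)*(V + V) = 15 - (-5)*(-2/V - V/3)*(2*V) = 15 - (-5)*2*V*(-2/V - V/3) = 15 - (-10)*V*(-2/V - V/3) = 15 + 10*V*(-2/V - V/3))
(-10547 + F((101 - 8)*(49 + 112)))/(10416 + 38226) = (-10547 + (-5 - 10*(49 + 112)**2*(101 - 8)**2/3))/(10416 + 38226) = (-10547 + (-5 - 10*(93*161)**2/3))/48642 = (-10547 + (-5 - 10/3*14973**2))*(1/48642) = (-10547 + (-5 - 10/3*224190729))*(1/48642) = (-10547 + (-5 - 747302430))*(1/48642) = (-10547 - 747302435)*(1/48642) = -747312982*1/48642 = -373656491/24321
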